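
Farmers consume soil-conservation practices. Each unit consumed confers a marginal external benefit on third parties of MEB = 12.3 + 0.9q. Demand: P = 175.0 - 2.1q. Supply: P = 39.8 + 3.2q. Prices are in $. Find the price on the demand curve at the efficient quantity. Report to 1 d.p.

Social marginal benefit = demand + MEB = 187.3 - 1.2q.
Set SMB = MC: 187.3 - 1.2q = 39.8 + 3.2q → q* = 33.5227.
Consumer price on the demand curve at q*: 175.0 − 2.1×33.5227 = 104.6023.

P = $104.6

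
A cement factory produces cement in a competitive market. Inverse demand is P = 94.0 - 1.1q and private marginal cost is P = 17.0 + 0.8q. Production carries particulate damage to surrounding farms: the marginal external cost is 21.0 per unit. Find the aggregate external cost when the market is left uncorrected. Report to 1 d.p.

Market equilibrium (private): 17.0 + 0.8q = 94.0 - 1.1q → q_m = 40.5263.
Total external cost = MEC × q_m = 21.0 × 40.5263 = 851.0523.

851.1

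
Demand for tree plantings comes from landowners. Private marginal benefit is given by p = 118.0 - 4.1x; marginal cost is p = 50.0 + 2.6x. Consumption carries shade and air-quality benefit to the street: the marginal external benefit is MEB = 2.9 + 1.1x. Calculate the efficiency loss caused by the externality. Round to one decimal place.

Market equilibrium (private): 50.0 + 2.6x = 118.0 - 4.1x → x_m = 10.1493.
Social marginal benefit = demand + MEB = 120.9 - 3.0x.
Set SMB = MC: 120.9 - 3.0x = 50.0 + 2.6x → x* = 12.6607.
Height of the DWL triangle at x_m is SMB(x_m) − MC(x_m) = MEB(x_m) = 14.0642.
DWL = ½ × 2.5114 × 14.0642 = 17.6604.

DWL = 17.7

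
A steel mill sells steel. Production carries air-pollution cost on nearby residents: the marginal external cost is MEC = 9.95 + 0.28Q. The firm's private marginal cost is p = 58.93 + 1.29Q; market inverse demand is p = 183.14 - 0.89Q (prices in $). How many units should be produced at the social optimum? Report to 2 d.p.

Q* = 46.45

Social marginal cost = private MC + MEC = 68.88 + 1.57Q.
Set SMC = demand: 68.88 + 1.57Q = 183.14 - 0.89Q → Q* = 46.4472.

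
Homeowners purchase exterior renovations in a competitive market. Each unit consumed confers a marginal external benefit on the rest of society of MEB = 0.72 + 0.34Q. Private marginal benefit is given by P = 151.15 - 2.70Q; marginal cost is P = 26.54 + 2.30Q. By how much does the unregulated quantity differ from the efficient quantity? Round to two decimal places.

Market equilibrium (private): 26.54 + 2.30Q = 151.15 - 2.70Q → Q_m = 24.9220.
Social marginal benefit = demand + MEB = 151.87 - 2.36Q.
Set SMB = MC: 151.87 - 2.36Q = 26.54 + 2.30Q → Q* = 26.8948.
Gap = |24.9220 − 26.8948| = 1.9728.

1.97 units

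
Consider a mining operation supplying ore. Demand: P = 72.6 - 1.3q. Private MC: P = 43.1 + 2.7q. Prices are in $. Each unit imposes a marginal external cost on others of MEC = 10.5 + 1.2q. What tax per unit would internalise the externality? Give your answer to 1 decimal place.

tax = $14.9 per unit

Social marginal cost = private MC + MEC = 53.6 + 3.9q.
Set SMC = demand: 53.6 + 3.9q = 72.6 - 1.3q → q* = 3.6538.
The Pigouvian tax equals MEC at q*: 10.5 + 1.2×3.6538 = 14.8846.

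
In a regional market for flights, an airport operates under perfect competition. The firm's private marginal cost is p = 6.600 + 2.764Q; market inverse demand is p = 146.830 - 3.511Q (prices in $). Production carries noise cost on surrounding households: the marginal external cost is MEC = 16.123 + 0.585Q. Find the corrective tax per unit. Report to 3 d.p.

tax = $26.706 per unit

Social marginal cost = private MC + MEC = 22.723 + 3.349Q.
Set SMC = demand: 22.723 + 3.349Q = 146.830 - 3.511Q → Q* = 18.0914.
The Pigouvian tax equals MEC at Q*: 16.123 + 0.585×18.0914 = 26.7065.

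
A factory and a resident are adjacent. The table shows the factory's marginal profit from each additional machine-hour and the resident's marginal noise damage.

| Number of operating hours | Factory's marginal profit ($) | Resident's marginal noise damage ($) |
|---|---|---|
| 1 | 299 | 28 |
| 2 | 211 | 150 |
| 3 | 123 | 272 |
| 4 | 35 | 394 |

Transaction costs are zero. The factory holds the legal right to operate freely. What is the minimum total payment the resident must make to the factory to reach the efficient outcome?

Left alone the factory would choose level 4 (marginal profit stays positive).
Efficient level: k* = 2 (marginal profit ≥ marginal noise damage through 2).
The resident must at least cover the factory's forgone profit from cutting 4→2: 123 + 35 = 158.

$158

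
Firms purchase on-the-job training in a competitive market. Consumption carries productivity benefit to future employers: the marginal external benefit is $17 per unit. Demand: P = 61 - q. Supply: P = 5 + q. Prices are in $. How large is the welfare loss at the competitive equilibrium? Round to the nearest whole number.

Market equilibrium (private): 5 + q = 61 - q → q_m = 28.0000.
Social marginal benefit = demand + MEB = 78 - q.
Set SMB = MC: 78 - q = 5 + q → q* = 36.5000.
Height of the DWL triangle at q_m is SMB(q_m) − MC(q_m) = MEB(q_m) = 17.0000.
DWL = ½ × 8.5000 × 17.0000 = 72.2500.

DWL = $72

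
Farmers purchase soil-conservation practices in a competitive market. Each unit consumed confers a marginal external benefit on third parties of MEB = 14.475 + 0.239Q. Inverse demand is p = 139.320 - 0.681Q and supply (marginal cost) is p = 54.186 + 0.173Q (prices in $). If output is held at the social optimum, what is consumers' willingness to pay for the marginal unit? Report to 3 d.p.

P = $29.021

Social marginal benefit = demand + MEB = 153.795 - 0.442Q.
Set SMB = MC: 153.795 - 0.442Q = 54.186 + 0.173Q → Q* = 161.9659.
Consumer price on the demand curve at Q*: 139.320 − 0.681×161.9659 = 29.0212.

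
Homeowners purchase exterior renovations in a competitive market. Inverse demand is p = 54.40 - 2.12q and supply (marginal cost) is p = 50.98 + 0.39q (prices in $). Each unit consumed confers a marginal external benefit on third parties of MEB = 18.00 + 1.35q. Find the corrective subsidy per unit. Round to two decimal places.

subsidy = $42.93 per unit

Social marginal benefit = demand + MEB = 72.40 - 0.77q.
Set SMB = MC: 72.40 - 0.77q = 50.98 + 0.39q → q* = 18.4655.
The Pigouvian subsidy equals MEB at q*: 18.00 + 1.35×18.4655 = 42.9284.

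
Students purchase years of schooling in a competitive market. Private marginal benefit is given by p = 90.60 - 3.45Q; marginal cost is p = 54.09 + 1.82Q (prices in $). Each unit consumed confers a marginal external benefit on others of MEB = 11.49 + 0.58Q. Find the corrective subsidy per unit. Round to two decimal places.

subsidy = $17.43 per unit

Social marginal benefit = demand + MEB = 102.09 - 2.87Q.
Set SMB = MC: 102.09 - 2.87Q = 54.09 + 1.82Q → Q* = 10.2345.
The Pigouvian subsidy equals MEB at Q*: 11.49 + 0.58×10.2345 = 17.4260.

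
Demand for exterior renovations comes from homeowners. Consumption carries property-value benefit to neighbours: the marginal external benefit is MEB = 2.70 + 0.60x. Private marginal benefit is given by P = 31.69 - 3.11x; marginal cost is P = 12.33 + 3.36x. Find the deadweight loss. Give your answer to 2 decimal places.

DWL = 1.72

Market equilibrium (private): 12.33 + 3.36x = 31.69 - 3.11x → x_m = 2.9923.
Social marginal benefit = demand + MEB = 34.39 - 2.51x.
Set SMB = MC: 34.39 - 2.51x = 12.33 + 3.36x → x* = 3.7581.
Height of the DWL triangle at x_m is SMB(x_m) − MC(x_m) = MEB(x_m) = 4.4954.
DWL = ½ × 0.7658 × 4.4954 = 1.7213.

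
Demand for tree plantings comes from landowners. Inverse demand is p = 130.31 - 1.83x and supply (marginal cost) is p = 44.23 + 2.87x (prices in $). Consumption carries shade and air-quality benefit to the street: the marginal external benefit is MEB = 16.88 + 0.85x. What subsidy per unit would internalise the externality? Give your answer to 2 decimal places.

subsidy = $39.61 per unit

Social marginal benefit = demand + MEB = 147.19 - 0.98x.
Set SMB = MC: 147.19 - 0.98x = 44.23 + 2.87x → x* = 26.7429.
The Pigouvian subsidy equals MEB at x*: 16.88 + 0.85×26.7429 = 39.6115.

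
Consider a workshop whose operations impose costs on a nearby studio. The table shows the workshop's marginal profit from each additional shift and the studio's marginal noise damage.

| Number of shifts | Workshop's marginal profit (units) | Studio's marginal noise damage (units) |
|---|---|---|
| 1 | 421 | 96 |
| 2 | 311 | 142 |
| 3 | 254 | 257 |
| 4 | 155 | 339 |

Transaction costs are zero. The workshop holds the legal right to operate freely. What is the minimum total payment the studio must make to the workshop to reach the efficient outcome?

409

Left alone the workshop would choose level 4 (marginal profit stays positive).
Efficient level: k* = 2 (marginal profit ≥ marginal noise damage through 2).
The studio must at least cover the workshop's forgone profit from cutting 4→2: 254 + 155 = 409.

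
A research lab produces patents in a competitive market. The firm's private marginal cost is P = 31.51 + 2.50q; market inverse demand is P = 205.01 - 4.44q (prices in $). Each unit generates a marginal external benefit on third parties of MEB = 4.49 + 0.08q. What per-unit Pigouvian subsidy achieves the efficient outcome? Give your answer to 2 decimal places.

Social marginal cost = private MC − MEB = 27.02 + 2.42q.
Set SMC = demand: 27.02 + 2.42q = 205.01 - 4.44q → q* = 25.9461.
The Pigouvian subsidy equals MEB at q*: 4.49 + 0.08×25.9461 = 6.5657.

subsidy = $6.57 per unit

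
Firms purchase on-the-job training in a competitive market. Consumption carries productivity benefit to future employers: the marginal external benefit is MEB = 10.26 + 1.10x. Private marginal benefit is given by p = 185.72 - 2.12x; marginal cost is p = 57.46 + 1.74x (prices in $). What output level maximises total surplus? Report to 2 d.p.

Social marginal benefit = demand + MEB = 195.98 - 1.02x.
Set SMB = MC: 195.98 - 1.02x = 57.46 + 1.74x → x* = 50.1884.

x* = 50.19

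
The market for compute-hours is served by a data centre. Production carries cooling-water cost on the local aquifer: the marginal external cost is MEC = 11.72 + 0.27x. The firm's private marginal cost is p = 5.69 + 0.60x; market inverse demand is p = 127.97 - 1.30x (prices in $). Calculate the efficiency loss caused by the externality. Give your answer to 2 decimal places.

DWL = $195.07

Market equilibrium (private): 5.69 + 0.60x = 127.97 - 1.30x → x_m = 64.3579.
Social marginal cost = private MC + MEC = 17.41 + 0.87x.
Set SMC = demand: 17.41 + 0.87x = 127.97 - 1.30x → x* = 50.9493.
The welfare-loss triangle has base |x_m − x*| and height MEC(x_m) (the vertical gap between SMC and demand is zero at x* and MEC at x_m).
DWL = ½ × 13.4086 × 29.0966 = 195.0723.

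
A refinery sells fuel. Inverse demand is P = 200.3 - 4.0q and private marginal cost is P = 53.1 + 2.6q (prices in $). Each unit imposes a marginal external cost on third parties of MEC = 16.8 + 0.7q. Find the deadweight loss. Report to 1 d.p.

Market equilibrium (private): 53.1 + 2.6q = 200.3 - 4.0q → q_m = 22.3030.
Social marginal cost = private MC + MEC = 69.9 + 3.3q.
Set SMC = demand: 69.9 + 3.3q = 200.3 - 4.0q → q* = 17.8630.
Height of the DWL triangle at q_m is SMC(q_m) − demand(q_m) = MEC(q_m) = 32.4121.
DWL = ½ × 4.4400 × 32.4121 = 71.9549.

DWL = $72.0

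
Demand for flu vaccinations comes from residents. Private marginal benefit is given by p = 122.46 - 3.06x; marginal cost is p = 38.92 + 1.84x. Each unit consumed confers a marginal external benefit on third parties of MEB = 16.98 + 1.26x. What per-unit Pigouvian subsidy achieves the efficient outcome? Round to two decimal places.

subsidy = 51.78 per unit

Social marginal benefit = demand + MEB = 139.44 - 1.80x.
Set SMB = MC: 139.44 - 1.80x = 38.92 + 1.84x → x* = 27.6154.
The Pigouvian subsidy equals MEB at x*: 16.98 + 1.26×27.6154 = 51.7754.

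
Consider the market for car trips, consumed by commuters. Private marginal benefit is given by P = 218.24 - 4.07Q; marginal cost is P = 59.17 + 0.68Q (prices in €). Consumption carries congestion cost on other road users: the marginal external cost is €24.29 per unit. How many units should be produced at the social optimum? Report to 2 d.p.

Q* = 28.37

Social marginal benefit = demand − MEC = 193.95 - 4.07Q.
Set SMB = MC: 193.95 - 4.07Q = 59.17 + 0.68Q → Q* = 28.3747.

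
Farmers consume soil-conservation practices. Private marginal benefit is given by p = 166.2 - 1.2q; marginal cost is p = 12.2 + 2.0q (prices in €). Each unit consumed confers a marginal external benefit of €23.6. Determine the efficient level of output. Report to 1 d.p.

Social marginal benefit = demand + MEB = 189.8 - 1.2q.
Set SMB = MC: 189.8 - 1.2q = 12.2 + 2.0q → q* = 55.5000.

q* = 55.5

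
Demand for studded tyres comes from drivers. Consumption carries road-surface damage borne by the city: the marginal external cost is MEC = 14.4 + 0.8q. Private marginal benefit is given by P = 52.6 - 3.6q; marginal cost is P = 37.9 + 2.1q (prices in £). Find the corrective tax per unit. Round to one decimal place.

Social marginal benefit = demand − MEC = 38.2 - 4.4q.
Set SMB = MC: 38.2 - 4.4q = 37.9 + 2.1q → q* = 0.0462.
The Pigouvian tax equals MEC at q*: 14.4 + 0.8×0.0462 = 14.4370.

tax = £14.4 per unit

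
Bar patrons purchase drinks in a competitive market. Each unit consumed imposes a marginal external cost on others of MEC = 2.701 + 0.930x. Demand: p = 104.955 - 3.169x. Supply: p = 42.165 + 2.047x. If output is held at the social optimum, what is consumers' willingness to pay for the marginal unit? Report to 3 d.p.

Social marginal benefit = demand − MEC = 102.254 - 4.099x.
Set SMB = MC: 102.254 - 4.099x = 42.165 + 2.047x → x* = 9.7769.
Consumer price on the demand curve at x*: 104.955 − 3.169×9.7769 = 73.9720.

P = 73.972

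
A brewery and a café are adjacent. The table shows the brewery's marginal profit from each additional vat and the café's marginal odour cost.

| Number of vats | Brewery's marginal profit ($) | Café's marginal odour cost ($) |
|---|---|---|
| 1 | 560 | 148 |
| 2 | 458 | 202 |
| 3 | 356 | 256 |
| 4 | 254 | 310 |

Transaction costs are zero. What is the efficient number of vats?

3

Bargaining reaches the level where marginal profit last exceeds marginal odour cost.
That holds through level 3 (356 ≥ 256) but not at 4 (254 < 310).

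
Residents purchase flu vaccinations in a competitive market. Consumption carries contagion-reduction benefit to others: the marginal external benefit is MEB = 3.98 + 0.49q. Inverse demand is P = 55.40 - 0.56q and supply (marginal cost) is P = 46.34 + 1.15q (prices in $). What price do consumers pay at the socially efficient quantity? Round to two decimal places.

Social marginal benefit = demand + MEB = 59.38 - 0.07q.
Set SMB = MC: 59.38 - 0.07q = 46.34 + 1.15q → q* = 10.6885.
Consumer price on the demand curve at q*: 55.40 − 0.56×10.6885 = 49.4144.

P = $49.41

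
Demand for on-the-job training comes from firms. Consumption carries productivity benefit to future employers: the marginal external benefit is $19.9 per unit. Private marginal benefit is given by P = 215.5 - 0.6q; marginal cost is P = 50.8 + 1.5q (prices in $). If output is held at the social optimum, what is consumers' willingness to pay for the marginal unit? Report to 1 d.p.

Social marginal benefit = demand + MEB = 235.4 - 0.6q.
Set SMB = MC: 235.4 - 0.6q = 50.8 + 1.5q → q* = 87.9048.
Consumer price on the demand curve at q*: 215.5 − 0.6×87.9048 = 162.7571.

P = $162.8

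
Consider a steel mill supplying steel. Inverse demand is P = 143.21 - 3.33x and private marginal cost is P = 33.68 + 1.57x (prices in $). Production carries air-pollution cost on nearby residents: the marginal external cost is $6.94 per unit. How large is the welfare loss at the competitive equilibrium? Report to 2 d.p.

DWL = $4.91

Market equilibrium (private): 33.68 + 1.57x = 143.21 - 3.33x → x_m = 22.3531.
Social marginal cost = private MC + MEC = 40.62 + 1.57x.
Set SMC = demand: 40.62 + 1.57x = 143.21 - 3.33x → x* = 20.9367.
The loss is the area between SMC and demand from x* to x_m; with linear curves that's a triangle of height MEC(x_m).
DWL = ½ × 1.4164 × 6.9400 = 4.9149.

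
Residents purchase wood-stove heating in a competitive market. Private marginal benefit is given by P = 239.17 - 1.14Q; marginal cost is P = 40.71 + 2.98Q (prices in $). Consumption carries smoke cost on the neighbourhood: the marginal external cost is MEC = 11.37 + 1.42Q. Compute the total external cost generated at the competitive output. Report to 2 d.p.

$2195.13

Market equilibrium (private): 40.71 + 2.98Q = 239.17 - 1.14Q → Q_m = 48.1699.
Total external cost = ∫₀^{Q_m} (11.37 + 1.42Q) dQ = 11.37×48.1699 + ½×1.42×48.1699² = 2195.1326.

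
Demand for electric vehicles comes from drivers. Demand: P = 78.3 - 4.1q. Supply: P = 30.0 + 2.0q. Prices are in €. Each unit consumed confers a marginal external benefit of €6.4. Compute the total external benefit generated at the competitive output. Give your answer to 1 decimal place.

Market equilibrium (private): 30.0 + 2.0q = 78.3 - 4.1q → q_m = 7.9180.
Total external benefit = MEB × q_m = 6.4 × 7.9180 = 50.6752.

€50.7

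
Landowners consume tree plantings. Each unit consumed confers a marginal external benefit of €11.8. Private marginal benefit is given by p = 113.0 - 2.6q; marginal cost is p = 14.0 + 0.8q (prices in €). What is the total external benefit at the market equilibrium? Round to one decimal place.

€343.6

Market equilibrium (private): 14.0 + 0.8q = 113.0 - 2.6q → q_m = 29.1176.
Total external benefit = MEB × q_m = 11.8 × 29.1176 = 343.5877.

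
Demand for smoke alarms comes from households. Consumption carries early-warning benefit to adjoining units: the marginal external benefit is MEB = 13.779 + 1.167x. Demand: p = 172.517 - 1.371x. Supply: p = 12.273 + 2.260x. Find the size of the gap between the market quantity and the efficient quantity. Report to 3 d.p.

26.494 units

Market equilibrium (private): 12.273 + 2.260x = 172.517 - 1.371x → x_m = 44.1322.
Social marginal benefit = demand + MEB = 186.296 - 0.204x.
Set SMB = MC: 186.296 - 0.204x = 12.273 + 2.260x → x* = 70.6262.
Gap = |44.1322 − 70.6262| = 26.4940.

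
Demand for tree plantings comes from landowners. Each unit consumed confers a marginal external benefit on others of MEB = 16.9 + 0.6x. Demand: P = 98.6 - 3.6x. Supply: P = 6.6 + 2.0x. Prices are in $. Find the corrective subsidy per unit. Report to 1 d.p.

Social marginal benefit = demand + MEB = 115.5 - 3.0x.
Set SMB = MC: 115.5 - 3.0x = 6.6 + 2.0x → x* = 21.7800.
The Pigouvian subsidy equals MEB at x*: 16.9 + 0.6×21.7800 = 29.9680.

subsidy = $30.0 per unit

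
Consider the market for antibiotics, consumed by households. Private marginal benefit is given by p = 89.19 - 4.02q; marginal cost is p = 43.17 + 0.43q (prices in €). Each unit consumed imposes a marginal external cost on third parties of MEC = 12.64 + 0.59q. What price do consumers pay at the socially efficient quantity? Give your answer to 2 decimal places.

P = €62.57

Social marginal benefit = demand − MEC = 76.55 - 4.61q.
Set SMB = MC: 76.55 - 4.61q = 43.17 + 0.43q → q* = 6.6230.
Consumer price on the demand curve at q*: 89.19 − 4.02×6.6230 = 62.5655.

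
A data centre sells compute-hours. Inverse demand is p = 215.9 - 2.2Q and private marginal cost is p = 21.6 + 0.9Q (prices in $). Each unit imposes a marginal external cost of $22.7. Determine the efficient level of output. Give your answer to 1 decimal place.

Social marginal cost = private MC + MEC = 44.3 + 0.9Q.
Set SMC = demand: 44.3 + 0.9Q = 215.9 - 2.2Q → Q* = 55.3548.

Q* = 55.4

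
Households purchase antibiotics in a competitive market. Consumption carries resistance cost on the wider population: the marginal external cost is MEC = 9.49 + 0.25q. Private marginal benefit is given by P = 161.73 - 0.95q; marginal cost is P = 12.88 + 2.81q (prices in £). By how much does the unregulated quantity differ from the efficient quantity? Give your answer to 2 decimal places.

4.83 units

Market equilibrium (private): 12.88 + 2.81q = 161.73 - 0.95q → q_m = 39.5878.
Social marginal benefit = demand − MEC = 152.24 - 1.20q.
Set SMB = MC: 152.24 - 1.20q = 12.88 + 2.81q → q* = 34.7531.
Gap = |39.5878 − 34.7531| = 4.8347.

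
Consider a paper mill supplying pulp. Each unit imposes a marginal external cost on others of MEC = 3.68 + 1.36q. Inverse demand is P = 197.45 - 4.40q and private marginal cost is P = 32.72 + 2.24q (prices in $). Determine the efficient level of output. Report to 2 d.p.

q* = 20.13

Social marginal cost = private MC + MEC = 36.40 + 3.60q.
Set SMC = demand: 36.40 + 3.60q = 197.45 - 4.40q → q* = 20.1313.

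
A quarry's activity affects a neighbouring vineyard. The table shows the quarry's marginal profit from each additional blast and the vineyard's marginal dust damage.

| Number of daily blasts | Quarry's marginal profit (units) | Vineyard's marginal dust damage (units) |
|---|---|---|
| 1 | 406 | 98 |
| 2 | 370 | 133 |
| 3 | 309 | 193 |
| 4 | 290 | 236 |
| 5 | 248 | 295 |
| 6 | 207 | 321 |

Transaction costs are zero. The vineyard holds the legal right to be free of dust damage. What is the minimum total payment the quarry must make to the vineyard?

660

Efficient level: marginal profit ≥ marginal dust damage through level 4, so k* = 4.
With the vineyard holding the right, the quarry must at least compensate total damage at k*: 98 + 133 + 193 + 236 = 660.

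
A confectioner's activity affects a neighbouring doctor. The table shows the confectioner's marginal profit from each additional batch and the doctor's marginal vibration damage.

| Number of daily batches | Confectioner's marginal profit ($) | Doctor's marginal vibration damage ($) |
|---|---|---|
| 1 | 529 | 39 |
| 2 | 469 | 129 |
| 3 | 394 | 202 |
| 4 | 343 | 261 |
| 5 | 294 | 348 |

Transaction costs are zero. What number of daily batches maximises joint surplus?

4

Bargaining reaches the level where marginal profit last exceeds marginal vibration damage.
That holds through level 4 (343 ≥ 261) but not at 5 (294 < 348).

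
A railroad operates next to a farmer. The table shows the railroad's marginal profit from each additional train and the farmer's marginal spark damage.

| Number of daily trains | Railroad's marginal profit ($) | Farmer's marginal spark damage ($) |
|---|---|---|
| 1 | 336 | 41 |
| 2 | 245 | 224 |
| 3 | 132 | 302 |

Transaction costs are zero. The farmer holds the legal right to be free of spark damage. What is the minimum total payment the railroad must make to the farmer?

$265

Efficient level: marginal profit ≥ marginal spark damage through level 2, so k* = 2.
With the farmer holding the right, the railroad must at least compensate total damage at k*: 41 + 224 = 265.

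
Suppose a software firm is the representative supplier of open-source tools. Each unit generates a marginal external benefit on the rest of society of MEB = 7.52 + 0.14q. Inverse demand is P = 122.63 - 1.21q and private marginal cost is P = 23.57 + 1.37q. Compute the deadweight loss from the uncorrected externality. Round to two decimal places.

Market equilibrium (private): 23.57 + 1.37q = 122.63 - 1.21q → q_m = 38.3953.
Social marginal cost = private MC − MEB = 16.05 + 1.23q.
Set SMC = demand: 16.05 + 1.23q = 122.63 - 1.21q → q* = 43.6803.
The loss is the area between SMC and demand from q* to q_m; with linear curves that's a triangle of height MEB(q_m).
DWL = ½ × 5.2850 × 12.8953 = 34.0758.

DWL = 34.08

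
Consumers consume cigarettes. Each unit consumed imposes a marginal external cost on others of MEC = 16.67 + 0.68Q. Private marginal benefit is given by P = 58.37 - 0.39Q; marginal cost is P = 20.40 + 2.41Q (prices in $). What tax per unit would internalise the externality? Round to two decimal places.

Social marginal benefit = demand − MEC = 41.70 - 1.07Q.
Set SMB = MC: 41.70 - 1.07Q = 20.40 + 2.41Q → Q* = 6.1207.
The Pigouvian tax equals MEC at Q*: 16.67 + 0.68×6.1207 = 20.8321.

tax = $20.83 per unit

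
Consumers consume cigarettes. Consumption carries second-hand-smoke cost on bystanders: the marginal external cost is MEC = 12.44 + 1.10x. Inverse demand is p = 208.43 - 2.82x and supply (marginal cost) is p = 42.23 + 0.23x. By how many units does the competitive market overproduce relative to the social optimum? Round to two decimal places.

17.44 units

Market equilibrium (private): 42.23 + 0.23x = 208.43 - 2.82x → x_m = 54.4918.
Social marginal benefit = demand − MEC = 195.99 - 3.92x.
Set SMB = MC: 195.99 - 3.92x = 42.23 + 0.23x → x* = 37.0506.
Gap = |54.4918 − 37.0506| = 17.4412.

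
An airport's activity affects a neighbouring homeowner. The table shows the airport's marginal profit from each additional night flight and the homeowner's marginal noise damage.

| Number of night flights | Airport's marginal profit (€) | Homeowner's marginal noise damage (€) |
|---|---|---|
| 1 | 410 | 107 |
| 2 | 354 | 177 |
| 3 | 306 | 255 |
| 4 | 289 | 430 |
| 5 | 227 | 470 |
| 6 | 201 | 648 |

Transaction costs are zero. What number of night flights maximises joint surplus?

3

Bargaining reaches the level where marginal profit last exceeds marginal noise damage.
That holds through level 3 (306 ≥ 255) but not at 4 (289 < 430).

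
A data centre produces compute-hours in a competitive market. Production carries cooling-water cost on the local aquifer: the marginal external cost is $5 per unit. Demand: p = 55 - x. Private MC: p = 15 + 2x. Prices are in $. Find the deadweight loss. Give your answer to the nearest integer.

Market equilibrium (private): 15 + 2x = 55 - x → x_m = 13.3333.
Social marginal cost = private MC + MEC = 20 + 2x.
Set SMC = demand: 20 + 2x = 55 - x → x* = 11.6667.
The loss is the area between SMC and demand from x* to x_m; with linear curves that's a triangle of height MEC(x_m).
DWL = ½ × 1.6666 × 5.0000 = 4.1665.

DWL = $4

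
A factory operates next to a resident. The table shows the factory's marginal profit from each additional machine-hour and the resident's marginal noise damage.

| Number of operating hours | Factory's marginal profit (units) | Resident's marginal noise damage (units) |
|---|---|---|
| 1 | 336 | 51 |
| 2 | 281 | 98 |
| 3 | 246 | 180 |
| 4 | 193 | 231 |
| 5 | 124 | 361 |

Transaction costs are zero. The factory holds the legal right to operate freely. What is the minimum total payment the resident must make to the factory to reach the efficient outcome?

Left alone the factory would choose level 5 (marginal profit stays positive).
Efficient level: k* = 3 (marginal profit ≥ marginal noise damage through 3).
The resident must at least cover the factory's forgone profit from cutting 5→3: 193 + 124 = 317.

317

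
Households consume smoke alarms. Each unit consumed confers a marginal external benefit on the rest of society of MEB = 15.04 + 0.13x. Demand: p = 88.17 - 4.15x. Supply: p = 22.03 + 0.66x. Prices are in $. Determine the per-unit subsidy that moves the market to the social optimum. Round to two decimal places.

Social marginal benefit = demand + MEB = 103.21 - 4.02x.
Set SMB = MC: 103.21 - 4.02x = 22.03 + 0.66x → x* = 17.3462.
The Pigouvian subsidy equals MEB at x*: 15.04 + 0.13×17.3462 = 17.2950.

subsidy = $17.30 per unit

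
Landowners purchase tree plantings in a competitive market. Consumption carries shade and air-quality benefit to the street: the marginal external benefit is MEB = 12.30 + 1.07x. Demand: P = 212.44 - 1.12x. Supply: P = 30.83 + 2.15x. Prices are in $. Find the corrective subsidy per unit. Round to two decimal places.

subsidy = $106.61 per unit

Social marginal benefit = demand + MEB = 224.74 - 0.05x.
Set SMB = MC: 224.74 - 0.05x = 30.83 + 2.15x → x* = 88.1409.
The Pigouvian subsidy equals MEB at x*: 12.30 + 1.07×88.1409 = 106.6108.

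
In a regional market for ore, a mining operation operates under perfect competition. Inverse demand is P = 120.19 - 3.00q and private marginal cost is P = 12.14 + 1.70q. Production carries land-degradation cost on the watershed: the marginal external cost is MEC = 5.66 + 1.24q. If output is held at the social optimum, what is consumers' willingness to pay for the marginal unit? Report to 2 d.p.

Social marginal cost = private MC + MEC = 17.80 + 2.94q.
Set SMC = demand: 17.80 + 2.94q = 120.19 - 3.00q → q* = 17.2374.
Consumer price on the demand curve at q*: 120.19 − 3.00×17.2374 = 68.4778.

P = 68.48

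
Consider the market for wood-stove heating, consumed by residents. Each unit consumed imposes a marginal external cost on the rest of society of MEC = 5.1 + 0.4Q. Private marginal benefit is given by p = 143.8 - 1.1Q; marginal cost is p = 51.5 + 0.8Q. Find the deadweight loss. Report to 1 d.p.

DWL = 130.8

Market equilibrium (private): 51.5 + 0.8Q = 143.8 - 1.1Q → Q_m = 48.5789.
Social marginal benefit = demand − MEC = 138.7 - 1.5Q.
Set SMB = MC: 138.7 - 1.5Q = 51.5 + 0.8Q → Q* = 37.9130.
The welfare-loss triangle has base |Q_m − Q*| and height MEC(Q_m) (the vertical gap between SMB and MC is zero at Q* and MEC at Q_m).
DWL = ½ × 10.6659 × 24.5316 = 130.8258.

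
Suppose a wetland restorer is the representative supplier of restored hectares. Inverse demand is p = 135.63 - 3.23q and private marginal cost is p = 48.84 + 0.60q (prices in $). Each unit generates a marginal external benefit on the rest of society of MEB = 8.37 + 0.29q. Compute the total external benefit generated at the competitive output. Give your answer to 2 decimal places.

$264.13

Market equilibrium (private): 48.84 + 0.60q = 135.63 - 3.23q → q_m = 22.6606.
Total external benefit = ∫₀^{q_m} (8.37 + 0.29q) dq = 8.37×22.6606 + ½×0.29×22.6606² = 264.1271.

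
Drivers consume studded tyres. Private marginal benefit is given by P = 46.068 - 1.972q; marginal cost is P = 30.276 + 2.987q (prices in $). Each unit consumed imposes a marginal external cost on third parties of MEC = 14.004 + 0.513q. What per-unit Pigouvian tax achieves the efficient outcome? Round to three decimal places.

Social marginal benefit = demand − MEC = 32.064 - 2.485q.
Set SMB = MC: 32.064 - 2.485q = 30.276 + 2.987q → q* = 0.3268.
The Pigouvian tax equals MEC at q*: 14.004 + 0.513×0.3268 = 14.1716.

tax = $14.172 per unit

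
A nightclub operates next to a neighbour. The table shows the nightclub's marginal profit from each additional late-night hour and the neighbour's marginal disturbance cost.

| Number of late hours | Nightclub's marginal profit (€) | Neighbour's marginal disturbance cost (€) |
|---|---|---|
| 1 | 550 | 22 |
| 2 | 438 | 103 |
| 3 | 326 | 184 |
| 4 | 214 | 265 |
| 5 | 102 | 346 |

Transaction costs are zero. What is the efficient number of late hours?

3

Bargaining reaches the level where marginal profit last exceeds marginal disturbance cost.
That holds through level 3 (326 ≥ 184) but not at 4 (214 < 265).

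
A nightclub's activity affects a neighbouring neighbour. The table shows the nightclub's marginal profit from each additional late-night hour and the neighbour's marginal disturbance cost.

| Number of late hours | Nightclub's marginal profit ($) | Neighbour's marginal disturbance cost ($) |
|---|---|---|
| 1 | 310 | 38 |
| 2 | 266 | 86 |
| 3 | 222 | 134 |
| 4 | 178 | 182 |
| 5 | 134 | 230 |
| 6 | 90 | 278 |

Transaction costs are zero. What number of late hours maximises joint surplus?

3

Bargaining reaches the level where marginal profit last exceeds marginal disturbance cost.
That holds through level 3 (222 ≥ 134) but not at 4 (178 < 182).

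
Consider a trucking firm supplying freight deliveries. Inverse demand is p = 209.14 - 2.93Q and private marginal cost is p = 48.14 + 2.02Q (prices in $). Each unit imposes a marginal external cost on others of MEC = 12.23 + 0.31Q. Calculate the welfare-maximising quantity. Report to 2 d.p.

Q* = 28.28

Social marginal cost = private MC + MEC = 60.37 + 2.33Q.
Set SMC = demand: 60.37 + 2.33Q = 209.14 - 2.93Q → Q* = 28.2833.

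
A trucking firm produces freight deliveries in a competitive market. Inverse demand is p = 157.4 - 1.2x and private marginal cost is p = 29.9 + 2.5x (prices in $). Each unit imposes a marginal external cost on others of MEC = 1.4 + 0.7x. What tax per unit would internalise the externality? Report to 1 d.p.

Social marginal cost = private MC + MEC = 31.3 + 3.2x.
Set SMC = demand: 31.3 + 3.2x = 157.4 - 1.2x → x* = 28.6591.
The Pigouvian tax equals MEC at x*: 1.4 + 0.7×28.6591 = 21.4614.

tax = $21.5 per unit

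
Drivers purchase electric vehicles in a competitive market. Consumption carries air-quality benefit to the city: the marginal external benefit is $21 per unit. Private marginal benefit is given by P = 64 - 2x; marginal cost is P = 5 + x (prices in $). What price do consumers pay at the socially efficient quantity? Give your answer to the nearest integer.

P = $11

Social marginal benefit = demand + MEB = 85 - 2x.
Set SMB = MC: 85 - 2x = 5 + x → x* = 26.6667.
Consumer price on the demand curve at x*: 64 − 2×26.6667 = 10.6666.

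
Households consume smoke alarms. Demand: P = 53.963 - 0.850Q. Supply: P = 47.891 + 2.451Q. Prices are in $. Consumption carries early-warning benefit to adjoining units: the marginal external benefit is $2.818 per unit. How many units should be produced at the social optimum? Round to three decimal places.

Q* = 2.693

Social marginal benefit = demand + MEB = 56.781 - 0.850Q.
Set SMB = MC: 56.781 - 0.850Q = 47.891 + 2.451Q → Q* = 2.6931.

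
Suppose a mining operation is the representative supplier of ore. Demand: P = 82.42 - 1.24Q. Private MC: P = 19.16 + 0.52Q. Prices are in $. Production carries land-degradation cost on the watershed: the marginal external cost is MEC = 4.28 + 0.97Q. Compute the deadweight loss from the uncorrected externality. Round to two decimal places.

DWL = $280.65

Market equilibrium (private): 19.16 + 0.52Q = 82.42 - 1.24Q → Q_m = 35.9432.
Social marginal cost = private MC + MEC = 23.44 + 1.49Q.
Set SMC = demand: 23.44 + 1.49Q = 82.42 - 1.24Q → Q* = 21.6044.
Height of the DWL triangle at Q_m is SMC(Q_m) − demand(Q_m) = MEC(Q_m) = 39.1449.
DWL = ½ × 14.3388 × 39.1449 = 280.6454.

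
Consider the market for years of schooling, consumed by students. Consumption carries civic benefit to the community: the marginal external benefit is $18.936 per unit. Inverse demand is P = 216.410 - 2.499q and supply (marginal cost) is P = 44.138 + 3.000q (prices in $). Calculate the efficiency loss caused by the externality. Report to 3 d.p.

DWL = $32.603

Market equilibrium (private): 44.138 + 3.000q = 216.410 - 2.499q → q_m = 31.3279.
Social marginal benefit = demand + MEB = 235.346 - 2.499q.
Set SMB = MC: 235.346 - 2.499q = 44.138 + 3.000q → q* = 34.7714.
The loss is the area between SMB and MC from q* to q_m; with linear curves that's a triangle of height MEB(q_m).
DWL = ½ × 3.4435 × 18.9360 = 32.6031.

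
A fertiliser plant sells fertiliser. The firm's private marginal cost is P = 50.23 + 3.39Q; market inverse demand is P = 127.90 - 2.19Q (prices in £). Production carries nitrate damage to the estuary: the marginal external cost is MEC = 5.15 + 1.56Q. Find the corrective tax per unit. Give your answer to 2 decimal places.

Social marginal cost = private MC + MEC = 55.38 + 4.95Q.
Set SMC = demand: 55.38 + 4.95Q = 127.90 - 2.19Q → Q* = 10.1569.
The Pigouvian tax equals MEC at Q*: 5.15 + 1.56×10.1569 = 20.9948.

tax = £20.99 per unit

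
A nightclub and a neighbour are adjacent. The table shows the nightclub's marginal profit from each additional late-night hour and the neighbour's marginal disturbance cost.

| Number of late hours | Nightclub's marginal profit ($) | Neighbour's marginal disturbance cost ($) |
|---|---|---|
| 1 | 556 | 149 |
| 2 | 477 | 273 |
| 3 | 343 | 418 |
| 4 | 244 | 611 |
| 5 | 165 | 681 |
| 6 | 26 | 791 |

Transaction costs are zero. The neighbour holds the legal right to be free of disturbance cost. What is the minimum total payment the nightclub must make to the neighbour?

Efficient level: marginal profit ≥ marginal disturbance cost through level 2, so k* = 2.
With the neighbour holding the right, the nightclub must at least compensate total damage at k*: 149 + 273 = 422.

$422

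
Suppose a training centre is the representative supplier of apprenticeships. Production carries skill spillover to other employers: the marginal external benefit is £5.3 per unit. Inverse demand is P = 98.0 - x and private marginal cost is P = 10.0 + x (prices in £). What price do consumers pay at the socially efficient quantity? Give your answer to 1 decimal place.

Social marginal cost = private MC − MEB = 4.7 + x.
Set SMC = demand: 4.7 + x = 98.0 - x → x* = 46.6500.
Consumer price on the demand curve at x*: 98.0 − 1.0×46.6500 = 51.3500.

P = £51.4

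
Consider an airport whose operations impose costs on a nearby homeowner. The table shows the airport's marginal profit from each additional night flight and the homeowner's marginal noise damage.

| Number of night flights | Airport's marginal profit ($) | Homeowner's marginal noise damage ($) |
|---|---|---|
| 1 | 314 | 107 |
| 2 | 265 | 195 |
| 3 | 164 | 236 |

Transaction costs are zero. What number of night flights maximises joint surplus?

2

Bargaining reaches the level where marginal profit last exceeds marginal noise damage.
That holds through level 2 (265 ≥ 195) but not at 3 (164 < 236).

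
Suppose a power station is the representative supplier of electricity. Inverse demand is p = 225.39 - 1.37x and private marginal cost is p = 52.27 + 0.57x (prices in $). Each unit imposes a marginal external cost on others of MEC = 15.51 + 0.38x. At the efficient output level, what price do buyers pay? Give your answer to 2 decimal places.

P = $132.32

Social marginal cost = private MC + MEC = 67.78 + 0.95x.
Set SMC = demand: 67.78 + 0.95x = 225.39 - 1.37x → x* = 67.9353.
Consumer price on the demand curve at x*: 225.39 − 1.37×67.9353 = 132.3186.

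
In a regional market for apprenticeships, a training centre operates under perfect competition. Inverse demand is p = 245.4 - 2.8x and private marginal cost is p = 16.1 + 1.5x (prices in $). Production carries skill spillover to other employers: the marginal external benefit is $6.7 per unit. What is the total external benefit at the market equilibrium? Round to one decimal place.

Market equilibrium (private): 16.1 + 1.5x = 245.4 - 2.8x → x_m = 53.3256.
Total external benefit = MEB × x_m = 6.7 × 53.3256 = 357.2815.

$357.3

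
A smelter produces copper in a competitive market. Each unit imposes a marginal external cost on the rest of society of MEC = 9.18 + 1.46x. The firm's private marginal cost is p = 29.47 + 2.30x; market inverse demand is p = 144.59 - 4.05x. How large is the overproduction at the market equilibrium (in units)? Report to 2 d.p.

4.56 units

Market equilibrium (private): 29.47 + 2.30x = 144.59 - 4.05x → x_m = 18.1291.
Social marginal cost = private MC + MEC = 38.65 + 3.76x.
Set SMC = demand: 38.65 + 3.76x = 144.59 - 4.05x → x* = 13.5647.
Gap = |18.1291 − 13.5647| = 4.5644.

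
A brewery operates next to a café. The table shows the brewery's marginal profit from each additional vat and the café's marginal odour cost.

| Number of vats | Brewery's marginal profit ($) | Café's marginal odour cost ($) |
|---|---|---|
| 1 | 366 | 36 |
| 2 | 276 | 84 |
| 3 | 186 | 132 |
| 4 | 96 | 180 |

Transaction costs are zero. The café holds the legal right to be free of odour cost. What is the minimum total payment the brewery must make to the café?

Efficient level: marginal profit ≥ marginal odour cost through level 3, so k* = 3.
With the café holding the right, the brewery must at least compensate total damage at k*: 36 + 84 + 132 = 252.

$252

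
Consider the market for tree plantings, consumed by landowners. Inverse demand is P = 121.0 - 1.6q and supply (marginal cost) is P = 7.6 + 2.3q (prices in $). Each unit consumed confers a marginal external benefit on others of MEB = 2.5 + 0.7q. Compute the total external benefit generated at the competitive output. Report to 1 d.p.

$368.6

Market equilibrium (private): 7.6 + 2.3q = 121.0 - 1.6q → q_m = 29.0769.
Total external benefit = ∫₀^{q_m} (2.5 + 0.7q) dq = 2.5×29.0769 + ½×0.7×29.0769² = 368.6054.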